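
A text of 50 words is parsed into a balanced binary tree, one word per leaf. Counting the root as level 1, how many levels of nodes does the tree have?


In a balanced binary tree with n leaves the deepest leaf is ceil(log2(n)) edges below the root,
so counting node levels inclusive of root and leaves gives ceil(log2(n)) + 1 levels.
log2(50) = 5.6439
ceil(5.6439) = 6
levels = 6 + 1 = 7

7


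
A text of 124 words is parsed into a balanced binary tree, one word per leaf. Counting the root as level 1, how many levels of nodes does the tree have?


In a balanced binary tree with n leaves the deepest leaf is ceil(log2(n)) edges below the root,
so counting node levels inclusive of root and leaves gives ceil(log2(n)) + 1 levels.
log2(124) = 6.9542
ceil(6.9542) = 7
levels = 7 + 1 = 8

8


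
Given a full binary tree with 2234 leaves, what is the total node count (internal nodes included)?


Leaf nodes (terminals): 2234
Internal nodes = n - 1 = 2234 - 1 = 2233
Total = leaves + internal = 2234 + 2233 = 4467

4467


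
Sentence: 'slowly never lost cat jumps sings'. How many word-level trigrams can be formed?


Word trigrams from [6] words:
  Trigram 1: (slowly never lost)
  Trigram 2: (never lost cat)
  Trigram 3: (lost cat jumps)
  Trigram 4: (cat jumps sings)
Total word trigrams: 6 - 2 = 4

4


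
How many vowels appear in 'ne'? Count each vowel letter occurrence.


Scanning each character of 'ne':
  Position 1: 'n' -> consonant (running count: 0)
  Position 2: 'e' -> vowel (running count: 1)
Total vowels: 1

1


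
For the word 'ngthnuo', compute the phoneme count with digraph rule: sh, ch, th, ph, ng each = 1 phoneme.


Parsing 'ngthnuo' greedily, digraphs first:
  'ng' -> digraph (1 consonant phoneme) (phonemes so far: 1)
  'th' -> digraph (1 consonant phoneme) (phonemes so far: 2)
  'n' -> consonant phoneme (phonemes so far: 3)
  'u' -> vowel phoneme (phonemes so far: 4)
  'o' -> vowel phoneme (phonemes so far: 5)
Total phonemes: 5

5


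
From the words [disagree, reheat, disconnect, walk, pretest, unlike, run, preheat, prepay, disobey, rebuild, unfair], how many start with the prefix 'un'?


Checking each word for prefix 'un':
  'disagree' -> no (count: 0)
  'reheat' -> no (count: 0)
  'disconnect' -> no (count: 0)
  'walk' -> no (count: 0)
  'pretest' -> no (count: 0)
  'unlike' -> YES, starts with 'un' (count: 1)
  'run' -> no (count: 1)
  'preheat' -> no (count: 1)
  'prepay' -> no (count: 1)
  'disobey' -> no (count: 1)
  'rebuild' -> no (count: 1)
  'unfair' -> YES, starts with 'un' (count: 2)
Total with prefix 'un': 2

2


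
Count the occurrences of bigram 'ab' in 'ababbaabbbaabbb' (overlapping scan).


Scanning 'ababbaabbbaabbb' for bigram 'ab':
  Position 0: 'ab' -> MATCH
  Position 1: 'ba' -> no
  Position 2: 'ab' -> MATCH
  Position 3: 'bb' -> no
  Position 4: 'ba' -> no
  Position 5: 'aa' -> no
  Position 6: 'ab' -> MATCH
  Position 7: 'bb' -> no
  Position 8: 'bb' -> no
  Position 9: 'ba' -> no
  Position 10: 'aa' -> no
  Position 11: 'ab' -> MATCH
  Position 12: 'bb' -> no
  Position 13: 'bb' -> no
Total matches: 4

4


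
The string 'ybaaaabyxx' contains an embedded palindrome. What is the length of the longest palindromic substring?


Scanning 'ybaaaabyxx' for palindromic substrings.
Substring at positions 0-7: 'ybaaaaby'.
Check: reverse('ybaaaaby') = 'ybaaaaby' -> palindrome confirmed.
Neighbouring characters ('-' / 'x') break symmetry, so it cannot extend further.
No longer palindromic substring exists; longest length = 8

8


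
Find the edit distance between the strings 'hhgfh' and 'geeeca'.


Building DP table for s1='hhgfh' (len 5) and s2='geeeca' (len 6):
       g  e  e  e  c  a
    0  1  2  3  4  5  6
  h 1  1  2  3  4  5  6
  h 2  2  2  3  4  5  6
  g 3  2  3  3  4  5  6
  f 4  3  3  4  4  5  6
  h 5  4  4  4  5  5  6
Edit distance = dp[5][6] = 6

6


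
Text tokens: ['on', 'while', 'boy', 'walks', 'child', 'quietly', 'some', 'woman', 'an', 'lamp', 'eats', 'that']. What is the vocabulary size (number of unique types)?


Listing all tokens and tracking unique types:
  Token 1: 'on' -> NEW (unique so far: 1)
  Token 2: 'while' -> NEW (unique so far: 2)
  Token 3: 'boy' -> NEW (unique so far: 3)
  Token 4: 'walks' -> NEW (unique so far: 4)
  Token 5: 'child' -> NEW (unique so far: 5)
  Token 6: 'quietly' -> NEW (unique so far: 6)
  Token 7: 'some' -> NEW (unique so far: 7)
  Token 8: 'woman' -> NEW (unique so far: 8)
  Token 9: 'an' -> NEW (unique so far: 9)
  Token 10: 'lamp' -> NEW (unique so far: 10)
  Token 11: 'eats' -> NEW (unique so far: 11)
  Token 12: 'that' -> NEW (unique so far: 12)
Unique types: ('an', 'boy', 'child', 'eats', 'lamp', 'on', 'quietly', 'some', 'that', 'walks', 'while', 'woman')
Vocabulary size: 12

12


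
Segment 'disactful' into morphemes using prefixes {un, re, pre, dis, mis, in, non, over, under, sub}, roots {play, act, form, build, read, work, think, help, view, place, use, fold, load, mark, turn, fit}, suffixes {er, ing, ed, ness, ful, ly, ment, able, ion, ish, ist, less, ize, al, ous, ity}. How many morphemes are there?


Segmenting 'disactful' against the inventory:
  'dis' -> prefix (morpheme 1)
  'act' -> root (morpheme 2)
  'ful' -> suffix (morpheme 3)
Total morphemes: 3

3


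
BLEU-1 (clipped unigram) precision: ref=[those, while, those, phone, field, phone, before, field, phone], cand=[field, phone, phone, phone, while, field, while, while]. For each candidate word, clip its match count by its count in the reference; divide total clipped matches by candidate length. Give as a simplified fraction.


Reference word counts: {'before': 1, 'field': 2, 'phone': 3, 'those': 2, 'while': 1}
Checking each candidate word (with clipping):
  'field' -> in reference (ref count 2, used 1/2) -> match (matches: 1)
  'phone' -> in reference (ref count 3, used 1/3) -> match (matches: 2)
  'phone' -> in reference (ref count 3, used 2/3) -> match (matches: 3)
  'phone' -> in reference (ref count 3, used 3/3) -> match (matches: 4)
  'while' -> in reference (ref count 1, used 1/1) -> match (matches: 5)
  'field' -> in reference (ref count 2, used 2/2) -> match (matches: 6)
  'while' -> ref count 1 already used up (1/1) -> clipped, no match (matches: 6)
  'while' -> ref count 1 already used up (1/1) -> clipped, no match (matches: 6)
Clipped matches: 6, Candidate length: 8
Precision = 6/8 = 3/4

3/4


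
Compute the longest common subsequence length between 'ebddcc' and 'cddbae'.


DP table for LCS of 'ebddcc' and 'cddbae':
       c  d  d  b  a  e
    0  0  0  0  0  0  0
  e 0  0  0  0  0  0  1
  b 0  0  0  0  1  1  1
  d 0  0  1  1  1  1  1
  d 0  0  1  2  2  2  2
  c 0  1  1  2  2  2  2
  c 0  1  1  2  2  2  2
LCS: 'dd'
LCS length = 2

2


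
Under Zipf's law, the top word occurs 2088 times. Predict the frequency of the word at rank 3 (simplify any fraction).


Zipf's law: freq(rank) = f1 / rank
f1 = 2088, rank = 3
freq = 2088 / 3
= 696

696


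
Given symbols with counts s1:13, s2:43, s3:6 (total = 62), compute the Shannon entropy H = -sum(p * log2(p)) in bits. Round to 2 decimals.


Computing entropy H = -sum(p_i * log2(p_i)):
  s1: p = 13/62 = 0.2097, -p*log2(p) = 0.4726
  s2: p = 43/62 = 0.6935, -p*log2(p) = 0.3661
  s3: p = 6/62 = 0.0968, -p*log2(p) = 0.3261
H = sum of terms = 1.1648
Rounded to 2 decimals: 1.16

1.16


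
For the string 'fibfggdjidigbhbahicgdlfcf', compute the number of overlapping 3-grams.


String 'fibfggdjidigbhbahicgdlfcf' has length L = 25.
Number of overlapping n-grams = L - n + 1
Substituting: 25 - 3 + 1 = 23

23


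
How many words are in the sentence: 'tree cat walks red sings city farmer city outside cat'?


Counting words by splitting on spaces:
  Word 1: 'tree'
  Word 2: 'cat'
  Word 3: 'walks'
  Word 4: 'red'
  Word 5: 'sings'
  Word 6: 'city'
  Word 7: 'farmer'
  Word 8: 'city'
  Word 9: 'outside'
  Word 10: 'cat'
Total words: 10

10


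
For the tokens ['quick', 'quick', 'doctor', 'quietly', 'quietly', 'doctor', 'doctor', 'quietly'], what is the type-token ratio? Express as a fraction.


Tokens: 8
Unique types: ('doctor', 'quick', 'quietly') = 3
TTR = 3/8
Already in lowest terms.

3/8


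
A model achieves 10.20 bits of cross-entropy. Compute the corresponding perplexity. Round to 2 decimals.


Perplexity formula: PP = 2^H
H = 10.20
PP = 2^10.20
Decompose: 2^10.20 = 2^10 * 2^0.20
2^10 = 1024, 2^0.20 ~ 1.1486984
PP ~ 1024 * 1.1486984 = 1176.2671616
Rounded to 2 decimals: 1176.27

1176.27


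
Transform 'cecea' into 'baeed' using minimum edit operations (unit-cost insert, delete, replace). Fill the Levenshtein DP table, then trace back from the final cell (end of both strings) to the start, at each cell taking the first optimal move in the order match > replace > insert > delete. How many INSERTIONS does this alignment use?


Edit distance = 4. Backtracking from cell (5, 5) with preference match > replace > insert > delete,
then listing the resulting alignment 'cecea' -> 'baeed' left to right:
  Step 1: replace c->b
  Step 2: replace e->a
  Step 3: replace c->e
  Step 4: keep 'e'
  Step 5: replace a->d
Total insertions: 0

0


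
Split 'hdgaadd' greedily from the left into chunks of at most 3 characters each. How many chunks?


'hdgaadd' has 7 characters.
Chunking with max size 3:
  Chunk 1: 'hdg' (positions 0-2)
  Chunk 2: 'aad' (positions 3-5)
  Chunk 3: 'd' (positions 6-6)
Total chunks: ceil(7 / 3) = 3

3


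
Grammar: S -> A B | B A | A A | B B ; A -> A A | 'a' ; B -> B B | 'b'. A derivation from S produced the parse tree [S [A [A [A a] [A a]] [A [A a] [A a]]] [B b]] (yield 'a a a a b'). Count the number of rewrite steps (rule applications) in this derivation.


Every bracketed nonterminal node [X ...] in the tree is produced by exactly one rule application.
Reading the tree off as a leftmost derivation:
  Step 1: S  =>  A B   (applied S -> A B)
  Step 2: A B  =>  A A B   (applied A -> A A)
  Step 3: A A B  =>  A A A B   (applied A -> A A)
  Step 4: A A A B  =>  a A A B   (applied A -> a)
  Step 5: a A A B  =>  a a A B   (applied A -> a)
  Step 6: a a A B  =>  a a A A B   (applied A -> A A)
  Step 7: a a A A B  =>  a a a A B   (applied A -> a)
  Step 8: a a a A B  =>  a a a a B   (applied A -> a)
  Step 9: a a a a B  =>  a a a a b   (applied B -> b)
Final yield: a a a a b
Total rewrite steps: 9

9


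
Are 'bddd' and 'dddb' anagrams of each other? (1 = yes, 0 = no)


Sort characters of 'bddd': 'bddd'
Sort characters of 'dddb': 'bddd'
Sorted forms match -> they ARE anagrams
Result: 1

1


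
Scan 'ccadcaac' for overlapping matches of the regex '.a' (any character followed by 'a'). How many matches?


Pattern: .a means any character followed by 'a'.
Scanning 'ccadcaac' position-by-position:
  Pos 0: window 'cc' -> no
  Pos 1: window 'ca' -> MATCH
  Pos 2: window 'ad' -> no
  Pos 3: window 'dc' -> no
  Pos 4: window 'ca' -> MATCH
  Pos 5: window 'aa' -> MATCH
  Pos 6: window 'ac' -> no
  Pos 7: window 'c' -> no
Total matches: 3

3


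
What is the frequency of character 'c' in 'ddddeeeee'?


Scanning 'ddddeeeee' for 'c':
  No matches found.
Total occurrences of 'c': 0

0


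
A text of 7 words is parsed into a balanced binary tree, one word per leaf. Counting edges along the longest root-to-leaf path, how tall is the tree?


In a balanced binary tree with n leaves the deepest leaf is ceil(log2(n)) edges below the root.
log2(7) = 2.8074
ceil(2.8074) = 3
height (edges) = 3

3


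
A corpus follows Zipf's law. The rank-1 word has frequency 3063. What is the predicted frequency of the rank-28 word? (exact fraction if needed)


Zipf's law: freq(rank) = f1 / rank
f1 = 3063, rank = 28
freq = 3063 / 28
GCD(3063, 28) = 1
Simplified: 3063/28

3063/28


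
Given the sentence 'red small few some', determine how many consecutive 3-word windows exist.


Word trigrams from [4] words:
  Trigram 1: (red small few)
  Trigram 2: (small few some)
Total word trigrams: 4 - 2 = 2

2


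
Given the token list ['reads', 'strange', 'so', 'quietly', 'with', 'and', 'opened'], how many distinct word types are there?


Listing all tokens and tracking unique types:
  Token 1: 'reads' -> NEW (unique so far: 1)
  Token 2: 'strange' -> NEW (unique so far: 2)
  Token 3: 'so' -> NEW (unique so far: 3)
  Token 4: 'quietly' -> NEW (unique so far: 4)
  Token 5: 'with' -> NEW (unique so far: 5)
  Token 6: 'and' -> NEW (unique so far: 6)
  Token 7: 'opened' -> NEW (unique so far: 7)
Unique types: ('and', 'opened', 'quietly', 'reads', 'so', 'strange', 'with')
Vocabulary size: 7

7


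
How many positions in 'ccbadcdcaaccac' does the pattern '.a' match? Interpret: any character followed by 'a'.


Pattern: .a means any character followed by 'a'.
Scanning 'ccbadcdcaaccac' position-by-position:
  Pos 0: window 'cc' -> no
  Pos 1: window 'cb' -> no
  Pos 2: window 'ba' -> MATCH
  Pos 3: window 'ad' -> no
  Pos 4: window 'dc' -> no
  Pos 5: window 'cd' -> no
  Pos 6: window 'dc' -> no
  Pos 7: window 'ca' -> MATCH
  Pos 8: window 'aa' -> MATCH
  Pos 9: window 'ac' -> no
  Pos 10: window 'cc' -> no
  Pos 11: window 'ca' -> MATCH
  Pos 12: window 'ac' -> no
  Pos 13: window 'c' -> no
Total matches: 4

4


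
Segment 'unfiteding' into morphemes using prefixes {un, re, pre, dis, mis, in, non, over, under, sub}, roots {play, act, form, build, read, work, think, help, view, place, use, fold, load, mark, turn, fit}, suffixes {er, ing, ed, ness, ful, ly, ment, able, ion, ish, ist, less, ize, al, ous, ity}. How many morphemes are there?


Segmenting 'unfiteding' against the inventory:
  'un' -> prefix (morpheme 1)
  'fit' -> root (morpheme 2)
  'ed' -> suffix (morpheme 3)
  'ing' -> suffix (morpheme 4)
Total morphemes: 4

4


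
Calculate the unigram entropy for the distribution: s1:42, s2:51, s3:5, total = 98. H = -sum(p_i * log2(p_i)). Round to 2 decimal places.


Computing entropy H = -sum(p_i * log2(p_i)):
  s1: p = 42/98 = 0.4286, -p*log2(p) = 0.5239
  s2: p = 51/98 = 0.5204, -p*log2(p) = 0.4904
  s3: p = 5/98 = 0.0510, -p*log2(p) = 0.2190
H = sum of terms = 1.2333
Rounded to 2 decimals: 1.23

1.23


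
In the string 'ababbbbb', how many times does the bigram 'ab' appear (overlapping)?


Scanning 'ababbbbb' for bigram 'ab':
  Position 0: 'ab' -> MATCH
  Position 1: 'ba' -> no
  Position 2: 'ab' -> MATCH
  Position 3: 'bb' -> no
  Position 4: 'bb' -> no
  Position 5: 'bb' -> no
  Position 6: 'bb' -> no
Total matches: 2

2


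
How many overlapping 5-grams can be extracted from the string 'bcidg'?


String 'bcidg' has length L = 5.
Number of overlapping n-grams = L - n + 1
Substituting: 5 - 5 + 1 = 1

1


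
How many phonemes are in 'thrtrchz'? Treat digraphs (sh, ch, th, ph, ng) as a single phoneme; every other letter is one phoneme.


Parsing 'thrtrchz' greedily, digraphs first:
  'th' -> digraph (1 consonant phoneme) (phonemes so far: 1)
  'r' -> consonant phoneme (phonemes so far: 2)
  't' -> consonant phoneme (phonemes so far: 3)
  'r' -> consonant phoneme (phonemes so far: 4)
  'ch' -> digraph (1 consonant phoneme) (phonemes so far: 5)
  'z' -> consonant phoneme (phonemes so far: 6)
Total phonemes: 6

6


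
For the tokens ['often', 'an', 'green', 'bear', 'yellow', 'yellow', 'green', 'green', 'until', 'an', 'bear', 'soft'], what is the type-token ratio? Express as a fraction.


Tokens: 12
Unique types: ('an', 'bear', 'green', 'often', 'soft', 'until', 'yellow') = 7
TTR = 7/12
Already in lowest terms.

7/12


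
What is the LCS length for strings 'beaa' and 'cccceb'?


DP table for LCS of 'beaa' and 'cccceb':
       c  c  c  c  e  b
    0  0  0  0  0  0  0
  b 0  0  0  0  0  0  1
  e 0  0  0  0  0  1  1
  a 0  0  0  0  0  1  1
  a 0  0  0  0  0  1  1
LCS: 'b'
LCS length = 1

1


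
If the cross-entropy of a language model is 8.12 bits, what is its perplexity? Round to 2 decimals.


Perplexity formula: PP = 2^H
H = 8.12
PP = 2^8.12
Decompose: 2^8.12 = 2^8 * 2^0.12
2^8 = 256, 2^0.12 ~ 1.0867349
PP ~ 256 * 1.0867349 = 278.2041344
Rounded to 2 decimals: 278.20

278.20


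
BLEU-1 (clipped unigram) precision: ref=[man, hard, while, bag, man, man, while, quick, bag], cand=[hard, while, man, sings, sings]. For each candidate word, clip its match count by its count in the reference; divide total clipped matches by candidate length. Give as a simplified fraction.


Reference word counts: {'bag': 2, 'hard': 1, 'man': 3, 'quick': 1, 'while': 2}
Checking each candidate word (with clipping):
  'hard' -> in reference (ref count 1, used 1/1) -> match (matches: 1)
  'while' -> in reference (ref count 2, used 1/2) -> match (matches: 2)
  'man' -> in reference (ref count 3, used 1/3) -> match (matches: 3)
  'sings' -> not in reference -> no match (matches: 3)
  'sings' -> not in reference -> no match (matches: 3)
Clipped matches: 3, Candidate length: 5
Precision = 3/5

3/5


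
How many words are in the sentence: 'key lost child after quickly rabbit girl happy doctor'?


Counting words by splitting on spaces:
  Word 1: 'key'
  Word 2: 'lost'
  Word 3: 'child'
  Word 4: 'after'
  Word 5: 'quickly'
  Word 6: 'rabbit'
  Word 7: 'girl'
  Word 8: 'happy'
  Word 9: 'doctor'
Total words: 9

9


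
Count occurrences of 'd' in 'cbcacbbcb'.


Scanning 'cbcacbbcb' for 'd':
  No matches found.
Total occurrences of 'd': 0

0


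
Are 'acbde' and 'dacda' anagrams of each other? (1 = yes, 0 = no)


Sort characters of 'acbde': 'abcde'
Sort characters of 'dacda': 'aacdd'
Sorted forms differ -> they are NOT anagrams
Result: 0

0


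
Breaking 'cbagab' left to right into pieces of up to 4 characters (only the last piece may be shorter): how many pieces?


'cbagab' has 6 characters.
Chunking with max size 4:
  Chunk 1: 'cbag' (positions 0-3)
  Chunk 2: 'ab' (positions 4-5)
Total chunks: ceil(6 / 4) = 2

2


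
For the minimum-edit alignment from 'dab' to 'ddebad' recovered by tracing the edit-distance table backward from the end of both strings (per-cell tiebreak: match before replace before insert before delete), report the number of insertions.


Edit distance = 4. Backtracking from cell (3, 6) with preference match > replace > insert > delete,
then listing the resulting alignment 'dab' -> 'ddebad' left to right:
  Step 1: insert 'd' [insertion #1]
  Step 2: keep 'd'
  Step 3: insert 'e' [insertion #2]
  Step 4: insert 'b' [insertion #3]
  Step 5: keep 'a'
  Step 6: replace b->d
Total insertions: 3

3


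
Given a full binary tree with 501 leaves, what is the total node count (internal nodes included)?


Leaf nodes (terminals): 501
Internal nodes = n - 1 = 501 - 1 = 500
Total = leaves + internal = 501 + 500 = 1001

1001


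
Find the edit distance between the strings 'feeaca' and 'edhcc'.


Building DP table for s1='feeaca' (len 6) and s2='edhcc' (len 5):
       e  d  h  c  c
    0  1  2  3  4  5
  f 1  1  2  3  4  5
  e 2  1  2  3  4  5
  e 3  2  2  3  4  5
  a 4  3  3  3  4  5
  c 5  4  4  4  3  4
  a 6  5  5  5  4  4
Edit distance = dp[6][5] = 4

4


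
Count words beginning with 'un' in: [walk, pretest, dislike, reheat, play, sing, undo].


Checking each word for prefix 'un':
  'walk' -> no (count: 0)
  'pretest' -> no (count: 0)
  'dislike' -> no (count: 0)
  'reheat' -> no (count: 0)
  'play' -> no (count: 0)
  'sing' -> no (count: 0)
  'undo' -> YES, starts with 'un' (count: 1)
Total with prefix 'un': 1

1


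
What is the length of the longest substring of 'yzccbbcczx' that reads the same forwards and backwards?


Scanning 'yzccbbcczx' for palindromic substrings.
Substring at positions 1-8: 'zccbbccz'.
Check: reverse('zccbbccz') = 'zccbbccz' -> palindrome confirmed.
Neighbouring characters ('y' / 'x') break symmetry, so it cannot extend further.
No longer palindromic substring exists; longest length = 8

8


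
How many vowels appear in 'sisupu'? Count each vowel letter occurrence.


Scanning each character of 'sisupu':
  Position 1: 's' -> consonant (running count: 0)
  Position 2: 'i' -> vowel (running count: 1)
  Position 3: 's' -> consonant (running count: 1)
  Position 4: 'u' -> vowel (running count: 2)
  Position 5: 'p' -> consonant (running count: 2)
  Position 6: 'u' -> vowel (running count: 3)
Total vowels: 3

3


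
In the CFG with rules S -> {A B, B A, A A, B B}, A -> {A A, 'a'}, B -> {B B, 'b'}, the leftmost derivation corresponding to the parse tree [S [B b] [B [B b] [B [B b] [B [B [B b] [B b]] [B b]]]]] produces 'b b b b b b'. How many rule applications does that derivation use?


Every bracketed nonterminal node [X ...] in the tree is produced by exactly one rule application.
Reading the tree off as a leftmost derivation:
  Step 1: S  =>  B B   (applied S -> B B)
  Step 2: B B  =>  b B   (applied B -> b)
  Step 3: b B  =>  b B B   (applied B -> B B)
  Step 4: b B B  =>  b b B   (applied B -> b)
  Step 5: b b B  =>  b b B B   (applied B -> B B)
  Step 6: b b B B  =>  b b b B   (applied B -> b)
  Step 7: b b b B  =>  b b b B B   (applied B -> B B)
  Step 8: b b b B B  =>  b b b B B B   (applied B -> B B)
  Step 9: b b b B B B  =>  b b b b B B   (applied B -> b)
  Step 10: b b b b B B  =>  b b b b b B   (applied B -> b)
  Step 11: b b b b b B  =>  b b b b b b   (applied B -> b)
Final yield: b b b b b b
Total rewrite steps: 11

11


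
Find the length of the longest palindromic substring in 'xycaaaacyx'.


Scanning 'xycaaaacyx' for palindromic substrings.
Substring at positions 0-9: 'xycaaaacyx'.
Check: reverse('xycaaaacyx') = 'xycaaaacyx' -> palindrome confirmed.
No longer palindromic substring exists; longest length = 10

10


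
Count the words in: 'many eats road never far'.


Counting words by splitting on spaces:
  Word 1: 'many'
  Word 2: 'eats'
  Word 3: 'road'
  Word 4: 'never'
  Word 5: 'far'
Total words: 5

5


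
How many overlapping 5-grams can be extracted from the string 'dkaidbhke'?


String 'dkaidbhke' has length L = 9.
Number of overlapping n-grams = L - n + 1
Substituting: 9 - 5 + 1 = 5

5


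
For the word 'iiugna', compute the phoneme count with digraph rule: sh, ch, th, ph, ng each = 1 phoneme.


Parsing 'iiugna' greedily, digraphs first:
  'i' -> vowel phoneme (phonemes so far: 1)
  'i' -> vowel phoneme (phonemes so far: 2)
  'u' -> vowel phoneme (phonemes so far: 3)
  'g' -> consonant phoneme (phonemes so far: 4)
  'n' -> consonant phoneme (phonemes so far: 5)
  'a' -> vowel phoneme (phonemes so far: 6)
Total phonemes: 6

6


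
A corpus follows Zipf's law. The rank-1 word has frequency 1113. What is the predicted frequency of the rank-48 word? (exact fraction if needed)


Zipf's law: freq(rank) = f1 / rank
f1 = 1113, rank = 48
freq = 1113 / 48
GCD(1113, 48) = 3
Simplified: 371/16

371/16


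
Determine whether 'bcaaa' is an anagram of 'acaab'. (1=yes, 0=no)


Sort characters of 'bcaaa': 'aaabc'
Sort characters of 'acaab': 'aaabc'
Sorted forms match -> they ARE anagrams
Result: 1

1


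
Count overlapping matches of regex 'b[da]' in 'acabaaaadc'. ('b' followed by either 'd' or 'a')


Pattern: b[da] means 'b' followed by either 'd' or 'a'.
Scanning 'acabaaaadc' position-by-position:
  Pos 0: window 'ac' -> no
  Pos 1: window 'ca' -> no
  Pos 2: window 'ab' -> no
  Pos 3: window 'ba' -> MATCH
  Pos 4: window 'aa' -> no
  Pos 5: window 'aa' -> no
  Pos 6: window 'aa' -> no
  Pos 7: window 'ad' -> no
  Pos 8: window 'dc' -> no
  Pos 9: window 'c' -> no
Total matches: 1

1


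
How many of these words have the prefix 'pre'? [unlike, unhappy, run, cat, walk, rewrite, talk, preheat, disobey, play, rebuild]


Checking each word for prefix 'pre':
  'unlike' -> no (count: 0)
  'unhappy' -> no (count: 0)
  'run' -> no (count: 0)
  'cat' -> no (count: 0)
  'walk' -> no (count: 0)
  'rewrite' -> no (count: 0)
  'talk' -> no (count: 0)
  'preheat' -> YES, starts with 'pre' (count: 1)
  'disobey' -> no (count: 1)
  'play' -> no (count: 1)
  'rebuild' -> no (count: 1)
Total with prefix 'pre': 1

1


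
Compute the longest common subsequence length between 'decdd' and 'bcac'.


DP table for LCS of 'decdd' and 'bcac':
       b  c  a  c
    0  0  0  0  0
  d 0  0  0  0  0
  e 0  0  0  0  0
  c 0  0  1  1  1
  d 0  0  1  1  1
  d 0  0  1  1  1
LCS: 'c'
LCS length = 1

1


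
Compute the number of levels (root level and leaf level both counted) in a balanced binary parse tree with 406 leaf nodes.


In a balanced binary tree with n leaves the deepest leaf is ceil(log2(n)) edges below the root,
so counting node levels inclusive of root and leaves gives ceil(log2(n)) + 1 levels.
log2(406) = 8.6653
ceil(8.6653) = 9
levels = 9 + 1 = 10

10


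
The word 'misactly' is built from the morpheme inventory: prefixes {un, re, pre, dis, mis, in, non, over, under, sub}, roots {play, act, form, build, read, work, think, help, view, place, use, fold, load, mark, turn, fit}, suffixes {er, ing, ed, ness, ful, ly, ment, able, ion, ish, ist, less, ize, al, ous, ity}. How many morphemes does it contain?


Segmenting 'misactly' against the inventory:
  'mis' -> prefix (morpheme 1)
  'act' -> root (morpheme 2)
  'ly' -> suffix (morpheme 3)
Total morphemes: 3

3


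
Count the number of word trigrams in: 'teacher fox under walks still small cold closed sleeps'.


Word trigrams from [9] words:
  Trigram 1: (teacher fox under)
  Trigram 2: (fox under walks)
  Trigram 3: (under walks still)
  Trigram 4: (walks still small)
  Trigram 5: (still small cold)
  Trigram 6: (small cold closed)
  Trigram 7: (cold closed sleeps)
Total word trigrams: 9 - 2 = 7

7


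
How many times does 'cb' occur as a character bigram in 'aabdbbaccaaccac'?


Scanning 'aabdbbaccaaccac' for bigram 'cb':
  Position 0: 'aa' -> no
  Position 1: 'ab' -> no
  Position 2: 'bd' -> no
  Position 3: 'db' -> no
  Position 4: 'bb' -> no
  Position 5: 'ba' -> no
  Position 6: 'ac' -> no
  Position 7: 'cc' -> no
  Position 8: 'ca' -> no
  Position 9: 'aa' -> no
  Position 10: 'ac' -> no
  Position 11: 'cc' -> no
  Position 12: 'ca' -> no
  Position 13: 'ac' -> no
Total matches: 0

0


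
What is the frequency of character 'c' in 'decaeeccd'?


Scanning 'decaeeccd' for 'c':
  Position 2: 'c' -> MATCH (count: 1)
  Position 6: 'c' -> MATCH (count: 2)
  Position 7: 'c' -> MATCH (count: 3)
Total occurrences of 'c': 3

3


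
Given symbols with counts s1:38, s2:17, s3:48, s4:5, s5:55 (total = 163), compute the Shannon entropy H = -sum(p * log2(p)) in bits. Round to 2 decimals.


Computing entropy H = -sum(p_i * log2(p_i)):
  s1: p = 38/163 = 0.2331, -p*log2(p) = 0.4898
  s2: p = 17/163 = 0.1043, -p*log2(p) = 0.3401
  s3: p = 48/163 = 0.2945, -p*log2(p) = 0.5194
  s4: p = 5/163 = 0.0307, -p*log2(p) = 0.1542
  s5: p = 55/163 = 0.3374, -p*log2(p) = 0.5289
H = sum of terms = 2.0324
Rounded to 2 decimals: 2.03

2.03


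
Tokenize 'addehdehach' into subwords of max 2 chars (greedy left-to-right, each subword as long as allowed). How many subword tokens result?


'addehdehach' has 11 characters.
Chunking with max size 2:
  Chunk 1: 'ad' (positions 0-1)
  Chunk 2: 'de' (positions 2-3)
  Chunk 3: 'hd' (positions 4-5)
  Chunk 4: 'eh' (positions 6-7)
  Chunk 5: 'ac' (positions 8-9)
  Chunk 6: 'h' (positions 10-10)
Total chunks: ceil(11 / 2) = 6

6


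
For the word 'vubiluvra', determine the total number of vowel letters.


Scanning each character of 'vubiluvra':
  Position 1: 'v' -> consonant (running count: 0)
  Position 2: 'u' -> vowel (running count: 1)
  Position 3: 'b' -> consonant (running count: 1)
  Position 4: 'i' -> vowel (running count: 2)
  Position 5: 'l' -> consonant (running count: 2)
  Position 6: 'u' -> vowel (running count: 3)
  Position 7: 'v' -> consonant (running count: 3)
  Position 8: 'r' -> consonant (running count: 3)
  Position 9: 'a' -> vowel (running count: 4)
Total vowels: 4

4


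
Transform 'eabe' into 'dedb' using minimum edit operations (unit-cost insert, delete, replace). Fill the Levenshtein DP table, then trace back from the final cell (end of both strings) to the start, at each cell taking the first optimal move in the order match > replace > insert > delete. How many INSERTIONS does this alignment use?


Edit distance = 3. Backtracking from cell (4, 4) with preference match > replace > insert > delete,
then listing the resulting alignment 'eabe' -> 'dedb' left to right:
  Step 1: insert 'd' [insertion #1]
  Step 2: keep 'e'
  Step 3: replace a->d
  Step 4: keep 'b'
  Step 5: delete 'e'
Total insertions: 1

1


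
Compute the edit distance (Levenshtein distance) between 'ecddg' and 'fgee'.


Building DP table for s1='ecddg' (len 5) and s2='fgee' (len 4):
       f  g  e  e
    0  1  2  3  4
  e 1  1  2  2  3
  c 2  2  2  3  3
  d 3  3  3  3  4
  d 4  4  4  4  4
  g 5  5  4  5  5
Edit distance = dp[5][4] = 5

5


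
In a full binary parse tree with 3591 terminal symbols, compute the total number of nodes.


Leaf nodes (terminals): 3591
Internal nodes = n - 1 = 3591 - 1 = 3590
Total = leaves + internal = 3591 + 3590 = 7181

7181


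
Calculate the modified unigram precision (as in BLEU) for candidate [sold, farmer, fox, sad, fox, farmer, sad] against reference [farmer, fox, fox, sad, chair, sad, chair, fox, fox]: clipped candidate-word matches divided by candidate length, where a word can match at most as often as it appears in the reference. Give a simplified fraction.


Reference word counts: {'chair': 2, 'farmer': 1, 'fox': 4, 'sad': 2}
Checking each candidate word (with clipping):
  'sold' -> not in reference -> no match (matches: 0)
  'farmer' -> in reference (ref count 1, used 1/1) -> match (matches: 1)
  'fox' -> in reference (ref count 4, used 1/4) -> match (matches: 2)
  'sad' -> in reference (ref count 2, used 1/2) -> match (matches: 3)
  'fox' -> in reference (ref count 4, used 2/4) -> match (matches: 4)
  'farmer' -> ref count 1 already used up (1/1) -> clipped, no match (matches: 4)
  'sad' -> in reference (ref count 2, used 2/2) -> match (matches: 5)
Clipped matches: 5, Candidate length: 7
Precision = 5/7

5/7


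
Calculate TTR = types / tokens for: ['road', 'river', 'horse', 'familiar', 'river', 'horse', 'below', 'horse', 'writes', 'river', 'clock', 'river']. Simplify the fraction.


Tokens: 12
Unique types: ('below', 'clock', 'familiar', 'horse', 'river', 'road', 'writes') = 7
TTR = 7/12
Already in lowest terms.

7/12


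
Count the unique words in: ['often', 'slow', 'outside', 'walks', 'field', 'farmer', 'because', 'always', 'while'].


Listing all tokens and tracking unique types:
  Token 1: 'often' -> NEW (unique so far: 1)
  Token 2: 'slow' -> NEW (unique so far: 2)
  Token 3: 'outside' -> NEW (unique so far: 3)
  Token 4: 'walks' -> NEW (unique so far: 4)
  Token 5: 'field' -> NEW (unique so far: 5)
  Token 6: 'farmer' -> NEW (unique so far: 6)
  Token 7: 'because' -> NEW (unique so far: 7)
  Token 8: 'always' -> NEW (unique so far: 8)
  Token 9: 'while' -> NEW (unique so far: 9)
Unique types: ('always', 'because', 'farmer', 'field', 'often', 'outside', 'slow', 'walks', 'while')
Vocabulary size: 9

9


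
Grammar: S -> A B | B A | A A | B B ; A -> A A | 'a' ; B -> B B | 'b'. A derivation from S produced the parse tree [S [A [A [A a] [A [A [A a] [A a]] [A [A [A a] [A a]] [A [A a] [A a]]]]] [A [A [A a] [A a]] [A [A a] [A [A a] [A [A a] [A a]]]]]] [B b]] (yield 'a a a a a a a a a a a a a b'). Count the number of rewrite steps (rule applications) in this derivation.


Every bracketed nonterminal node [X ...] in the tree is produced by exactly one rule application.
Reading the tree off as a leftmost derivation:
  Step 1: S  =>  A B   (applied S -> A B)
  Step 2: A B  =>  A A B   (applied A -> A A)
  Step 3: A A B  =>  A A A B   (applied A -> A A)
  Step 4: A A A B  =>  a A A B   (applied A -> a)
  Step 5: a A A B  =>  a A A A B   (applied A -> A A)
  Step 6: a A A A B  =>  a A A A A B   (applied A -> A A)
  Step 7: a A A A A B  =>  a a A A A B   (applied A -> a)
  Step 8: a a A A A B  =>  a a a A A B   (applied A -> a)
  Step 9: a a a A A B  =>  a a a A A A B   (applied A -> A A)
  Step 10: a a a A A A B  =>  a a a A A A A B   (applied A -> A A)
  Step 11: a a a A A A A B  =>  a a a a A A A B   (applied A -> a)
  Step 12: a a a a A A A B  =>  a a a a a A A B   (applied A -> a)
  Step 13: a a a a a A A B  =>  a a a a a A A A B   (applied A -> A A)
  Step 14: a a a a a A A A B  =>  a a a a a a A A B   (applied A -> a)
  Step 15: a a a a a a A A B  =>  a a a a a a a A B   (applied A -> a)
  Step 16: a a a a a a a A B  =>  a a a a a a a A A B   (applied A -> A A)
  Step 17: a a a a a a a A A B  =>  a a a a a a a A A A B   (applied A -> A A)
  Step 18: a a a a a a a A A A B  =>  a a a a a a a a A A B   (applied A -> a)
  Step 19: a a a a a a a a A A B  =>  a a a a a a a a a A B   (applied A -> a)
  Step 20: a a a a a a a a a A B  =>  a a a a a a a a a A A B   (applied A -> A A)
  Step 21: a a a a a a a a a A A B  =>  a a a a a a a a a a A B   (applied A -> a)
  Step 22: a a a a a a a a a a A B  =>  a a a a a a a a a a A A B   (applied A -> A A)
  Step 23: a a a a a a a a a a A A B  =>  a a a a a a a a a a a A B   (applied A -> a)
  Step 24: a a a a a a a a a a a A B  =>  a a a a a a a a a a a A A B   (applied A -> A A)
  Step 25: a a a a a a a a a a a A A B  =>  a a a a a a a a a a a a A B   (applied A -> a)
  Step 26: a a a a a a a a a a a a A B  =>  a a a a a a a a a a a a a B   (applied A -> a)
  Step 27: a a a a a a a a a a a a a B  =>  a a a a a a a a a a a a a b   (applied B -> b)
Final yield: a a a a a a a a a a a a a b
Total rewrite steps: 27

27


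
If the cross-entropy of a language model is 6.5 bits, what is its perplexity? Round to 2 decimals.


Perplexity formula: PP = 2^H
H = 6.5
PP = 2^6.5
Decompose: 2^6.5 = 2^6 * 2^0.5 = 2^6 * sqrt(2)
2^6 = 64, sqrt(2) ~ 1.4142136
PP ~ 64 * 1.4142136 = 90.5096704
Rounded to 2 decimals: 90.51

90.51


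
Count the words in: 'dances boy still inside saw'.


Counting words by splitting on spaces:
  Word 1: 'dances'
  Word 2: 'boy'
  Word 3: 'still'
  Word 4: 'inside'
  Word 5: 'saw'
Total words: 5

5


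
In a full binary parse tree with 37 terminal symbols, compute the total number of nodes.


Leaf nodes (terminals): 37
Internal nodes = n - 1 = 37 - 1 = 36
Total = leaves + internal = 37 + 36 = 73

73


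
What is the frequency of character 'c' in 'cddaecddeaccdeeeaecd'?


Scanning 'cddaecddeaccdeeeaecd' for 'c':
  Position 0: 'c' -> MATCH (count: 1)
  Position 5: 'c' -> MATCH (count: 2)
  Position 10: 'c' -> MATCH (count: 3)
  Position 11: 'c' -> MATCH (count: 4)
  Position 18: 'c' -> MATCH (count: 5)
Total occurrences of 'c': 5

5


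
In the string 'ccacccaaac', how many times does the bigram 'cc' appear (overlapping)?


Scanning 'ccacccaaac' for bigram 'cc':
  Position 0: 'cc' -> MATCH
  Position 1: 'ca' -> no
  Position 2: 'ac' -> no
  Position 3: 'cc' -> MATCH
  Position 4: 'cc' -> MATCH
  Position 5: 'ca' -> no
  Position 6: 'aa' -> no
  Position 7: 'aa' -> no
  Position 8: 'ac' -> no
Total matches: 3

3


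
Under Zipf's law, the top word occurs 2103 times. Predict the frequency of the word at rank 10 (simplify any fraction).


Zipf's law: freq(rank) = f1 / rank
f1 = 2103, rank = 10
freq = 2103 / 10
GCD(2103, 10) = 1
Simplified: 2103/10

2103/10


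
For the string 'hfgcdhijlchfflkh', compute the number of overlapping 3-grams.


String 'hfgcdhijlchfflkh' has length L = 16.
Number of overlapping n-grams = L - n + 1
Substituting: 16 - 3 + 1 = 14

14


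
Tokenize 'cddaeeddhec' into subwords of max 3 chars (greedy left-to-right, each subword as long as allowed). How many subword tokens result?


'cddaeeddhec' has 11 characters.
Chunking with max size 3:
  Chunk 1: 'cdd' (positions 0-2)
  Chunk 2: 'aee' (positions 3-5)
  Chunk 3: 'ddh' (positions 6-8)
  Chunk 4: 'ec' (positions 9-10)
Total chunks: ceil(11 / 3) = 4

4


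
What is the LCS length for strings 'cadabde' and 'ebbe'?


DP table for LCS of 'cadabde' and 'ebbe':
       e  b  b  e
    0  0  0  0  0
  c 0  0  0  0  0
  a 0  0  0  0  0
  d 0  0  0  0  0
  a 0  0  0  0  0
  b 0  0  1  1  1
  d 0  0  1  1  1
  e 0  1  1  1  2
LCS: 'be'
LCS length = 2

2


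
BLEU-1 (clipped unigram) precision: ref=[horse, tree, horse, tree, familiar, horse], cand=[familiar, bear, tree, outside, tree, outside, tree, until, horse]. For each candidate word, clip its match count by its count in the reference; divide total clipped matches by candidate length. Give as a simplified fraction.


Reference word counts: {'familiar': 1, 'horse': 3, 'tree': 2}
Checking each candidate word (with clipping):
  'familiar' -> in reference (ref count 1, used 1/1) -> match (matches: 1)
  'bear' -> not in reference -> no match (matches: 1)
  'tree' -> in reference (ref count 2, used 1/2) -> match (matches: 2)
  'outside' -> not in reference -> no match (matches: 2)
  'tree' -> in reference (ref count 2, used 2/2) -> match (matches: 3)
  'outside' -> not in reference -> no match (matches: 3)
  'tree' -> ref count 2 already used up (2/2) -> clipped, no match (matches: 3)
  'until' -> not in reference -> no match (matches: 3)
  'horse' -> in reference (ref count 3, used 1/3) -> match (matches: 4)
Clipped matches: 4, Candidate length: 9
Precision = 4/9

4/9


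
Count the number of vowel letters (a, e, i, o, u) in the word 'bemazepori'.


Scanning each character of 'bemazepori':
  Position 1: 'b' -> consonant (running count: 0)
  Position 2: 'e' -> vowel (running count: 1)
  Position 3: 'm' -> consonant (running count: 1)
  Position 4: 'a' -> vowel (running count: 2)
  Position 5: 'z' -> consonant (running count: 2)
  Position 6: 'e' -> vowel (running count: 3)
  Position 7: 'p' -> consonant (running count: 3)
  Position 8: 'o' -> vowel (running count: 4)
  Position 9: 'r' -> consonant (running count: 4)
  Position 10: 'i' -> vowel (running count: 5)
Total vowels: 5

5


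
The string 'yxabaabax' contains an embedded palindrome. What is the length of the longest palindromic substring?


Scanning 'yxabaabax' for palindromic substrings.
Substring at positions 1-8: 'xabaabax'.
Check: reverse('xabaabax') = 'xabaabax' -> palindrome confirmed.
Neighbouring characters ('y' / '-') break symmetry, so it cannot extend further.
No longer palindromic substring exists; longest length = 8

8


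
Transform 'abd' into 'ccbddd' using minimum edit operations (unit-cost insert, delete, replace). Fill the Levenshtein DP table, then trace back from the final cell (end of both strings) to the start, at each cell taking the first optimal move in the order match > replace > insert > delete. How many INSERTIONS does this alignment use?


Edit distance = 4. Backtracking from cell (3, 6) with preference match > replace > insert > delete,
then listing the resulting alignment 'abd' -> 'ccbddd' left to right:
  Step 1: insert 'c' [insertion #1]
  Step 2: replace a->c
  Step 3: keep 'b'
  Step 4: insert 'd' [insertion #2]
  Step 5: insert 'd' [insertion #3]
  Step 6: keep 'd'
Total insertions: 3

3


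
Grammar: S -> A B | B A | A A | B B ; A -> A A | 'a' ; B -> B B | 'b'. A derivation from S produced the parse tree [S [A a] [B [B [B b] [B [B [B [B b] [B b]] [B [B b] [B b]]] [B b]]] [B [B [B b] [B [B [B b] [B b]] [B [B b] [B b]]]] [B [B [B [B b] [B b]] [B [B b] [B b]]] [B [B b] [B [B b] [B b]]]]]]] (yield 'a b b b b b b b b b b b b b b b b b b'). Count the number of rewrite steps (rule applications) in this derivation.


Every bracketed nonterminal node [X ...] in the tree is produced by exactly one rule application.
Reading the tree off as a leftmost derivation:
  Step 1: S  =>  A B   (applied S -> A B)
  Step 2: A B  =>  a B   (applied A -> a)
  Step 3: a B  =>  a B B   (applied B -> B B)
  Step 4: a B B  =>  a B B B   (applied B -> B B)
  Step 5: a B B B  =>  a b B B   (applied B -> b)
  Step 6: a b B B  =>  a b B B B   (applied B -> B B)
  Step 7: a b B B B  =>  a b B B B B   (applied B -> B B)
  Step 8: a b B B B B  =>  a b B B B B B   (applied B -> B B)
  Step 9: a b B B B B B  =>  a b b B B B B   (applied B -> b)
  Step 10: a b b B B B B  =>  a b b b B B B   (applied B -> b)
  Step 11: a b b b B B B  =>  a b b b B B B B   (applied B -> B B)
  Step 12: a b b b B B B B  =>  a b b b b B B B   (applied B -> b)
  Step 13: a b b b b B B B  =>  a b b b b b B B   (applied B -> b)
  Step 14: a b b b b b B B  =>  a b b b b b b B   (applied B -> b)
  Step 15: a b b b b b b B  =>  a b b b b b b B B   (applied B -> B B)
  Step 16: a b b b b b b B B  =>  a b b b b b b B B B   (applied B -> B B)
  Step 17: a b b b b b b B B B  =>  a b b b b b b b B B   (applied B -> b)
  Step 18: a b b b b b b b B B  =>  a b b b b b b b B B B   (applied B -> B B)
  Step 19: a b b b b b b b B B B  =>  a b b b b b b b B B B B   (applied B -> B B)
  Step 20: a b b b b b b b B B B B  =>  a b b b b b b b b B B B   (applied B -> b)
  Step 21: a b b b b b b b b B B B  =>  a b b b b b b b b b B B   (applied B -> b)
  Step 22: a b b b b b b b b b B B  =>  a b b b b b b b b b B B B   (applied B -> B B)
  Step 23: a b b b b b b b b b B B B  =>  a b b b b b b b b b b B B   (applied B -> b)
  Step 24: a b b b b b b b b b b B B  =>  a b b b b b b b b b b b B   (applied B -> b)
  Step 25: a b b b b b b b b b b b B  =>  a b b b b b b b b b b b B B   (applied B -> B B)
  Step 26: a b b b b b b b b b b b B B  =>  a b b b b b b b b b b b B B B   (applied B -> B B)
  Step 27: a b b b b b b b b b b b B B B  =>  a b b b b b b b b b b b B B B B   (applied B -> B B)
  Step 28: a b b b b b b b b b b b B B B B  =>  a b b b b b b b b b b b b B B B   (applied B -> b)
  Step 29: a b b b b b b b b b b b b B B B  =>  a b b b b b b b b b b b b b B B   (applied B -> b)
  Step 30: a b b b b b b b b b b b b b B B  =>  a b b b b b b b b b b b b b B B B   (applied B -> B B)
  Step 31: a b b b b b b b b b b b b b B B B  =>  a b b b b b b b b b b b b b b B B   (applied B -> b)
  Step 32: a b b b b b b b b b b b b b b B B  =>  a b b b b b b b b b b b b b b b B   (applied B -> b)
  Step 33: a b b b b b b b b b b b b b b b B  =>  a b b b b b b b b b b b b b b b B B   (applied B -> B B)
  Step 34: a b b b b b b b b b b b b b b b B B  =>  a b b b b b b b b b b b b b b b b B   (applied B -> b)
  Step 35: a b b b b b b b b b b b b b b b b B  =>  a b b b b b b b b b b b b b b b b B B   (applied B -> B B)
  Step 36: a b b b b b b b b b b b b b b b b B B  =>  a b b b b b b b b b b b b b b b b b B   (applied B -> b)
  Step 37: a b b b b b b b b b b b b b b b b b B  =>  a b b b b b b b b b b b b b b b b b b   (applied B -> b)
Final yield: a b b b b b b b b b b b b b b b b b b
Total rewrite steps: 37

37
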